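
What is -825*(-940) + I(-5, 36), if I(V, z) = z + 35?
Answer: 775571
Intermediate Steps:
I(V, z) = 35 + z
-825*(-940) + I(-5, 36) = -825*(-940) + (35 + 36) = 775500 + 71 = 775571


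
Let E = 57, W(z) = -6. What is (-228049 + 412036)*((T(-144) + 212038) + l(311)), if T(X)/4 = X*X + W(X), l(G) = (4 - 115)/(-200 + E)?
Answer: 7760406991635/143 ≈ 5.4269e+10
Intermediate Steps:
l(G) = 111/143 (l(G) = (4 - 115)/(-200 + 57) = -111/(-143) = -111*(-1/143) = 111/143)
T(X) = -24 + 4*X² (T(X) = 4*(X*X - 6) = 4*(X² - 6) = 4*(-6 + X²) = -24 + 4*X²)
(-228049 + 412036)*((T(-144) + 212038) + l(311)) = (-228049 + 412036)*(((-24 + 4*(-144)²) + 212038) + 111/143) = 183987*(((-24 + 4*20736) + 212038) + 111/143) = 183987*(((-24 + 82944) + 212038) + 111/143) = 183987*((82920 + 212038) + 111/143) = 183987*(294958 + 111/143) = 183987*(42179105/143) = 7760406991635/143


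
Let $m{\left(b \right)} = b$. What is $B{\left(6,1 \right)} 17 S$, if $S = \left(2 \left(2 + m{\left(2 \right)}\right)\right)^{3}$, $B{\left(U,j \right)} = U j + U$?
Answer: $104448$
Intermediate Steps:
$B{\left(U,j \right)} = U + U j$
$S = 512$ ($S = \left(2 \left(2 + 2\right)\right)^{3} = \left(2 \cdot 4\right)^{3} = 8^{3} = 512$)
$B{\left(6,1 \right)} 17 S = 6 \left(1 + 1\right) 17 \cdot 512 = 6 \cdot 2 \cdot 17 \cdot 512 = 12 \cdot 17 \cdot 512 = 204 \cdot 512 = 104448$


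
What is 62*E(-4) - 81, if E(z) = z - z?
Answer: -81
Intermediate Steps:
E(z) = 0
62*E(-4) - 81 = 62*0 - 81 = 0 - 81 = -81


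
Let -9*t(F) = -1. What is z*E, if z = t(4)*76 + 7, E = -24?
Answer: -1112/3 ≈ -370.67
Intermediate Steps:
t(F) = ⅑ (t(F) = -⅑*(-1) = ⅑)
z = 139/9 (z = (⅑)*76 + 7 = 76/9 + 7 = 139/9 ≈ 15.444)
z*E = (139/9)*(-24) = -1112/3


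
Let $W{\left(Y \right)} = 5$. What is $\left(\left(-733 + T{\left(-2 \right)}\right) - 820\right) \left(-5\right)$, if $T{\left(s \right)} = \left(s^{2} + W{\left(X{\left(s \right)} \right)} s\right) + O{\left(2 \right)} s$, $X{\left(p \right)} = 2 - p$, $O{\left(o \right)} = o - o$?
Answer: $7795$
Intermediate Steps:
$O{\left(o \right)} = 0$
$T{\left(s \right)} = s^{2} + 5 s$ ($T{\left(s \right)} = \left(s^{2} + 5 s\right) + 0 s = \left(s^{2} + 5 s\right) + 0 = s^{2} + 5 s$)
$\left(\left(-733 + T{\left(-2 \right)}\right) - 820\right) \left(-5\right) = \left(\left(-733 - 2 \left(5 - 2\right)\right) - 820\right) \left(-5\right) = \left(\left(-733 - 6\right) - 820\right) \left(-5\right) = \left(-739 - 820\right) \left(-5\right) = \left(-1559\right) \left(-5\right) = 7795$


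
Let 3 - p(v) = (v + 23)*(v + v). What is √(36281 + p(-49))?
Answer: 2*√8434 ≈ 183.67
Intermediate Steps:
p(v) = 3 - 2*v*(23 + v) (p(v) = 3 - (v + 23)*(v + v) = 3 - (23 + v)*2*v = 3 - 2*v*(23 + v))
√(36281 + p(-49)) = √(36281 + (3 - 46*(-49) - 2*(-49)²)) = √(36281 + (3 + 2254 - 2*2401)) = √(36281 + (3 + 2254 - 4802)) = √(36281 - 2545) = √33736 = 2*√8434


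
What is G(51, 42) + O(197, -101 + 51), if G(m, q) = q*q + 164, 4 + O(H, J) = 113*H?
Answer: 24185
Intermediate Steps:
O(H, J) = -4 + 113*H
G(m, q) = 164 + q² (G(m, q) = q² + 164 = 164 + q²)
G(51, 42) + O(197, -101 + 51) = (164 + 42²) + (-4 + 113*197) = (164 + 1764) + (-4 + 22261) = 1928 + 22257 = 24185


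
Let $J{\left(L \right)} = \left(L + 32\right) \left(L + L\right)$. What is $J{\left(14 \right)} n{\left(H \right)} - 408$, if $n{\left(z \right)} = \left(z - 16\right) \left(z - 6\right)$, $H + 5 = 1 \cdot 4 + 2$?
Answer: $96192$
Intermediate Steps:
$J{\left(L \right)} = 2 L \left(32 + L\right)$ ($J{\left(L \right)} = \left(32 + L\right) 2 L = 2 L \left(32 + L\right)$)
$H = 1$ ($H = -5 + \left(1 \cdot 4 + 2\right) = -5 + \left(4 + 2\right) = -5 + 6 = 1$)
$n{\left(z \right)} = \left(-16 + z\right) \left(-6 + z\right)$
$J{\left(14 \right)} n{\left(H \right)} - 408 = 2 \cdot 14 \left(32 + 14\right) \left(96 + 1^{2} - 22\right) - 408 = 2 \cdot 14 \cdot 46 \left(96 + 1 - 22\right) - 408 = 1288 \cdot 75 - 408 = 96600 - 408 = 96192$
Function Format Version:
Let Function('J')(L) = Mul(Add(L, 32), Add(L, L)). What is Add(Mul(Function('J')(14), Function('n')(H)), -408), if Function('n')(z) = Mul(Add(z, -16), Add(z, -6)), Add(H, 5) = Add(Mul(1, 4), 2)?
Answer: 96192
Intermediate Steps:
Function('J')(L) = Mul(2, L, Add(32, L)) (Function('J')(L) = Mul(Add(32, L), Mul(2, L)) = Mul(2, L, Add(32, L)))
H = 1 (H = Add(-5, Add(Mul(1, 4), 2)) = Add(-5, Add(4, 2)) = Add(-5, 6) = 1)
Function('n')(z) = Mul(Add(-16, z), Add(-6, z))
Add(Mul(Function('J')(14), Function('n')(H)), -408) = Add(Mul(Mul(2, 14, Add(32, 14)), Add(96, Pow(1, 2), Mul(-22, 1))), -408) = Add(Mul(Mul(2, 14, 46), Add(96, 1, -22)), -408) = Add(Mul(1288, 75), -408) = Add(96600, -408) = 96192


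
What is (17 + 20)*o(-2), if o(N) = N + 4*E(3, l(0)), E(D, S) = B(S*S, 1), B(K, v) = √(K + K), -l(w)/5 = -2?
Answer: -74 + 1480*√2 ≈ 2019.0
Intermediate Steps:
l(w) = 10 (l(w) = -5*(-2) = 10)
B(K, v) = √2*√K (B(K, v) = √(2*K) = √2*√K)
E(D, S) = √2*√(S²) (E(D, S) = √2*√(S*S) = √2*√(S²))
o(N) = N + 40*√2 (o(N) = N + 4*(√2*√(10²)) = N + 4*(√2*√100) = N + 4*(√2*10) = N + 4*(10*√2) = N + 40*√2)
(17 + 20)*o(-2) = (17 + 20)*(-2 + 40*√2) = 37*(-2 + 40*√2) = -74 + 1480*√2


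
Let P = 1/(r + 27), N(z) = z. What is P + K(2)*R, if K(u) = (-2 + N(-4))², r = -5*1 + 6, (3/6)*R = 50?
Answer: 100801/28 ≈ 3600.0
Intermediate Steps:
R = 100 (R = 2*50 = 100)
r = 1 (r = -5 + 6 = 1)
K(u) = 36 (K(u) = (-2 - 4)² = (-6)² = 36)
P = 1/28 (P = 1/(1 + 27) = 1/28 ≈ 0.035714)
P + K(2)*R = 1/28 + 36*100 = 1/28 + 3600 = 100801/28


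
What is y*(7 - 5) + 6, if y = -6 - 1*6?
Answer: -18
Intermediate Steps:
y = -12 (y = -6 - 6 = -12)
y*(7 - 5) + 6 = -12*(7 - 5) + 6 = -12*2 + 6 = -24 + 6 = -18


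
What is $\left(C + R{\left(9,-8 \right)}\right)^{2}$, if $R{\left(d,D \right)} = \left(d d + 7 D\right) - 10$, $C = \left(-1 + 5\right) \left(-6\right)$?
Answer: $81$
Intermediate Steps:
$C = -24$ ($C = 4 \left(-6\right) = -24$)
$R{\left(d,D \right)} = -10 + d^{2} + 7 D$ ($R{\left(d,D \right)} = \left(d^{2} + 7 D\right) - 10 = -10 + d^{2} + 7 D$)
$\left(C + R{\left(9,-8 \right)}\right)^{2} = \left(-24 + \left(-10 + 9^{2} + 7 \left(-8\right)\right)\right)^{2} = \left(-24 - -15\right)^{2} = \left(-24 + 15\right)^{2} = \left(-9\right)^{2} = 81$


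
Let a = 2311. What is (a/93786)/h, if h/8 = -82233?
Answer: -2311/61698433104 ≈ -3.7456e-8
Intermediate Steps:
h = -657864 (h = 8*(-82233) = -657864)
(a/93786)/h = (2311/93786)/(-657864) = (2311*(1/93786))*(-1/657864) = (2311/93786)*(-1/657864) = -2311/61698433104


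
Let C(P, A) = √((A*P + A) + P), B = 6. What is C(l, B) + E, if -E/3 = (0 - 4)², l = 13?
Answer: -48 + √97 ≈ -38.151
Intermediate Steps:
E = -48 (E = -3*(0 - 4)² = -3*(-4)² = -3*16 = -48)
C(P, A) = √(A + P + A*P) (C(P, A) = √((A + A*P) + P) = √(A + P + A*P))
C(l, B) + E = √(6 + 13 + 6*13) - 48 = √(6 + 13 + 78) - 48 = √97 - 48 = -48 + √97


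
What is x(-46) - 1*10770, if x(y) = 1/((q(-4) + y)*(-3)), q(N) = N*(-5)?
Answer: -840059/78 ≈ -10770.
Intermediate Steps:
q(N) = -5*N
x(y) = 1/(-60 - 3*y) (x(y) = 1/((-5*(-4) + y)*(-3)) = 1/((20 + y)*(-3)) = 1/(-60 - 3*y))
x(-46) - 1*10770 = -1/(60 + 3*(-46)) - 1*10770 = -1/(60 - 138) - 10770 = -1/(-78) - 10770 = -1*(-1/78) - 10770 = 1/78 - 10770 = -840059/78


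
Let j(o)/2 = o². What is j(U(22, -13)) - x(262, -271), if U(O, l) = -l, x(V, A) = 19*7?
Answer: 205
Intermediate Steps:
x(V, A) = 133
j(o) = 2*o²
j(U(22, -13)) - x(262, -271) = 2*(-1*(-13))² - 1*133 = 2*13² - 133 = 2*169 - 133 = 338 - 133 = 205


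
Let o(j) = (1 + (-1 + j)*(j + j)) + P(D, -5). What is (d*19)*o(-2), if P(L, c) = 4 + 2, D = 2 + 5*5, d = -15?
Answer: -5415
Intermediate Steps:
D = 27 (D = 2 + 25 = 27)
P(L, c) = 6
o(j) = 7 + 2*j*(-1 + j) (o(j) = (1 + (-1 + j)*(j + j)) + 6 = (1 + (-1 + j)*(2*j)) + 6 = (1 + 2*j*(-1 + j)) + 6 = 7 + 2*j*(-1 + j))
(d*19)*o(-2) = (-15*19)*(7 - 2*(-2) + 2*(-2)**2) = -285*(7 + 4 + 2*4) = -285*(7 + 4 + 8) = -285*19 = -5415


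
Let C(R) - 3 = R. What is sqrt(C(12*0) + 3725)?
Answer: 4*sqrt(233) ≈ 61.057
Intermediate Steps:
C(R) = 3 + R
sqrt(C(12*0) + 3725) = sqrt((3 + 12*0) + 3725) = sqrt((3 + 0) + 3725) = sqrt(3 + 3725) = sqrt(3728) = 4*sqrt(233)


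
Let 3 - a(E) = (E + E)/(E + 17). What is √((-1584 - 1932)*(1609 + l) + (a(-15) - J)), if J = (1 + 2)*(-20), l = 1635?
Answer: 3*I*√1267314 ≈ 3377.3*I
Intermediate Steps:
a(E) = 3 - 2*E/(17 + E) (a(E) = 3 - (E + E)/(E + 17) = 3 - 2*E/(17 + E))
J = -60 (J = 3*(-20) = -60)
√((-1584 - 1932)*(1609 + l) + (a(-15) - J)) = √((-1584 - 1932)*(1609 + 1635) + ((51 - 15)/(17 - 15) - 1*(-60))) = √(-3516*3244 + (36/2 + 60)) = √(-11405904 + ((½)*36 + 60)) = √(-11405904 + (18 + 60)) = √(-11405904 + 78) = √(-11405826) = 3*I*√1267314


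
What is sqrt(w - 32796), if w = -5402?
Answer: I*sqrt(38198) ≈ 195.44*I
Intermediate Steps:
sqrt(w - 32796) = sqrt(-5402 - 32796) = sqrt(-38198) = I*sqrt(38198)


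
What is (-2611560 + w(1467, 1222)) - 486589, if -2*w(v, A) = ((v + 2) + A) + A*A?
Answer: -7692273/2 ≈ -3.8461e+6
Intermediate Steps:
w(v, A) = -1 - A/2 - v/2 - A²/2 (w(v, A) = -(((v + 2) + A) + A*A)/2 = -(((2 + v) + A) + A²)/2 = -((2 + A + v) + A²)/2 = -(2 + A + v + A²)/2 = -1 - A/2 - v/2 - A²/2)
(-2611560 + w(1467, 1222)) - 486589 = (-2611560 + (-1 - ½*1222 - ½*1467 - ½*1222²)) - 486589 = (-2611560 + (-1 - 611 - 1467/2 - ½*1493284)) - 486589 = (-2611560 + (-1 - 611 - 1467/2 - 746642)) - 486589 = (-2611560 - 1495975/2) - 486589 = -6719095/2 - 486589 = -7692273/2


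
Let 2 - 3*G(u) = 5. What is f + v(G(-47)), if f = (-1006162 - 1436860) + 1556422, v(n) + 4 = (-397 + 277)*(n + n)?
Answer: -886364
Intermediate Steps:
G(u) = -1 (G(u) = ⅔ - ⅓*5 = ⅔ - 5/3 = -1)
v(n) = -4 - 240*n (v(n) = -4 + (-397 + 277)*(n + n) = -4 - 240*n)
f = -886600 (f = -2443022 + 1556422 = -886600)
f + v(G(-47)) = -886600 + (-4 - 240*(-1)) = -886600 + (-4 + 240) = -886600 + 236 = -886364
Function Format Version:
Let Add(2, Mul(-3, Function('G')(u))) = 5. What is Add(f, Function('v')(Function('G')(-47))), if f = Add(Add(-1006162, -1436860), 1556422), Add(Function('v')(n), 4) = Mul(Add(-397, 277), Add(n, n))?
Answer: -886364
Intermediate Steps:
Function('G')(u) = -1 (Function('G')(u) = Add(Rational(2, 3), Mul(Rational(-1, 3), 5)) = Add(Rational(2, 3), Rational(-5, 3)) = -1)
Function('v')(n) = Add(-4, Mul(-240, n)) (Function('v')(n) = Add(-4, Mul(Add(-397, 277), Add(n, n))) = Add(-4, Mul(-120, Mul(2, n))) = Add(-4, Mul(-240, n)))
f = -886600 (f = Add(-2443022, 1556422) = -886600)
Add(f, Function('v')(Function('G')(-47))) = Add(-886600, Add(-4, Mul(-240, -1))) = Add(-886600, Add(-4, 240)) = Add(-886600, 236) = -886364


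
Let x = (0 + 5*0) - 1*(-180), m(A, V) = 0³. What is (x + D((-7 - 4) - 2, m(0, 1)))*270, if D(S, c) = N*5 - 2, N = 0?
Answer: 48060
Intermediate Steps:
m(A, V) = 0
D(S, c) = -2 (D(S, c) = 0*5 - 2 = 0 - 2 = -2)
x = 180 (x = (0 + 0) + 180 = 0 + 180 = 180)
(x + D((-7 - 4) - 2, m(0, 1)))*270 = (180 - 2)*270 = 178*270 = 48060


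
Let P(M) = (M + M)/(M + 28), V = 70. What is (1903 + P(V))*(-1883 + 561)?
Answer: -17623582/7 ≈ -2.5177e+6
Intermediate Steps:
P(M) = 2*M/(28 + M) (P(M) = (2*M)/(28 + M) = 2*M/(28 + M))
(1903 + P(V))*(-1883 + 561) = (1903 + 2*70/(28 + 70))*(-1883 + 561) = (1903 + 2*70/98)*(-1322) = (1903 + 2*70*(1/98))*(-1322) = (1903 + 10/7)*(-1322) = (13331/7)*(-1322) = -17623582/7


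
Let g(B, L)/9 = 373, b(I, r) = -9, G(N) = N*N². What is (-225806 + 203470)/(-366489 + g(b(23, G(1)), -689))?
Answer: 5584/90783 ≈ 0.061509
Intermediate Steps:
G(N) = N³
g(B, L) = 3357 (g(B, L) = 9*373 = 3357)
(-225806 + 203470)/(-366489 + g(b(23, G(1)), -689)) = (-225806 + 203470)/(-366489 + 3357) = -22336/(-363132) = -22336*(-1/363132) = 5584/90783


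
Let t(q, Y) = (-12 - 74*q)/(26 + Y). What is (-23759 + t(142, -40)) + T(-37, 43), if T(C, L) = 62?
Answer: -160619/7 ≈ -22946.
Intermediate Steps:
t(q, Y) = (-12 - 74*q)/(26 + Y)
(-23759 + t(142, -40)) + T(-37, 43) = (-23759 + 2*(-6 - 37*142)/(26 - 40)) + 62 = (-23759 + 2*(-6 - 5254)/(-14)) + 62 = (-23759 + 2*(-1/14)*(-5260)) + 62 = (-23759 + 5260/7) + 62 = -161053/7 + 62 = -160619/7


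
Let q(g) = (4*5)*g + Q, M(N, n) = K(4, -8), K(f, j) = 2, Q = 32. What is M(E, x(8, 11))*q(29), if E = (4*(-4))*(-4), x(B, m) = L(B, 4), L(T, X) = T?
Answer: 1224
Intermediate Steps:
x(B, m) = B
E = 64 (E = -16*(-4) = 64)
M(N, n) = 2
q(g) = 32 + 20*g (q(g) = (4*5)*g + 32 = 20*g + 32 = 32 + 20*g)
M(E, x(8, 11))*q(29) = 2*(32 + 20*29) = 2*(32 + 580) = 2*612 = 1224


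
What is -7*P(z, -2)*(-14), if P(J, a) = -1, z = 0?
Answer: -98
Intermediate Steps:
-7*P(z, -2)*(-14) = -7*(-1)*(-14) = 7*(-14) = -98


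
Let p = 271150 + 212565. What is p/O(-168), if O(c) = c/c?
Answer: 483715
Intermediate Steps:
p = 483715
O(c) = 1
p/O(-168) = 483715/1 = 483715*1 = 483715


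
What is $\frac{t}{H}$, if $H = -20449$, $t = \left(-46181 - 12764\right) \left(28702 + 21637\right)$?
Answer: $\frac{2967232355}{20449} \approx 1.451 \cdot 10^{5}$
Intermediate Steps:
$t = -2967232355$ ($t = \left(-58945\right) 50339 = -2967232355$)
$\frac{t}{H} = - \frac{2967232355}{-20449} = \left(-2967232355\right) \left(- \frac{1}{20449}\right) = \frac{2967232355}{20449}$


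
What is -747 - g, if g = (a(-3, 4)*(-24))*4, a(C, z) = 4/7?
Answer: -4845/7 ≈ -692.14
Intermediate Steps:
a(C, z) = 4/7 (a(C, z) = 4*(1/7) = 4/7)
g = -384/7 (g = ((4/7)*(-24))*4 = -96/7*4 = -384/7 ≈ -54.857)
-747 - g = -747 - 1*(-384/7) = -747 + 384/7 = -4845/7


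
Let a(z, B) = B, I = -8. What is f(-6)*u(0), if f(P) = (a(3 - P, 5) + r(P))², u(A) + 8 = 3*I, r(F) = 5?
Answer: -3200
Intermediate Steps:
u(A) = -32 (u(A) = -8 + 3*(-8) = -8 - 24 = -32)
f(P) = 100 (f(P) = (5 + 5)² = 10² = 100)
f(-6)*u(0) = 100*(-32) = -3200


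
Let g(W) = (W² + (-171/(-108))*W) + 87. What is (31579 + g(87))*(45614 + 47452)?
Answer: 7328528703/2 ≈ 3.6643e+9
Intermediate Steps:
g(W) = 87 + W² + 19*W/12 (g(W) = (W² + (-171*(-1/108))*W) + 87 = (W² + 19*W/12) + 87 = 87 + W² + 19*W/12)
(31579 + g(87))*(45614 + 47452) = (31579 + (87 + 87² + (19/12)*87))*(45614 + 47452) = (31579 + (87 + 7569 + 551/4))*93066 = (31579 + 31175/4)*93066 = (157491/4)*93066 = 7328528703/2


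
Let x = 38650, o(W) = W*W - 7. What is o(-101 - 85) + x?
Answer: 73239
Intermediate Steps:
o(W) = -7 + W² (o(W) = W² - 7 = -7 + W²)
o(-101 - 85) + x = (-7 + (-101 - 85)²) + 38650 = (-7 + (-186)²) + 38650 = (-7 + 34596) + 38650 = 34589 + 38650 = 73239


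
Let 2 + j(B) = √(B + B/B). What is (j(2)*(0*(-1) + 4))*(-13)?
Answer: 104 - 52*√3 ≈ 13.933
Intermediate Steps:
j(B) = -2 + √(1 + B) (j(B) = -2 + √(B + B/B) = -2 + √(B + 1) = -2 + √(1 + B))
(j(2)*(0*(-1) + 4))*(-13) = ((-2 + √(1 + 2))*(0*(-1) + 4))*(-13) = ((-2 + √3)*(0 + 4))*(-13) = ((-2 + √3)*4)*(-13) = (-8 + 4*√3)*(-13) = 104 - 52*√3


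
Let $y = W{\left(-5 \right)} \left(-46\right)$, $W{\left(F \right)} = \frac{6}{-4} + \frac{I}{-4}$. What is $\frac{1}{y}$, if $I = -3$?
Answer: $\frac{2}{69} \approx 0.028986$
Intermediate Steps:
$W{\left(F \right)} = - \frac{3}{4}$ ($W{\left(F \right)} = \frac{6}{-4} - \frac{3}{-4} = 6 \left(- \frac{1}{4}\right) - - \frac{3}{4} = - \frac{3}{2} + \frac{3}{4} = - \frac{3}{4}$)
$y = \frac{69}{2}$ ($y = \left(- \frac{3}{4}\right) \left(-46\right) = \frac{69}{2} \approx 34.5$)
$\frac{1}{y} = \frac{1}{\frac{69}{2}} = \frac{2}{69}$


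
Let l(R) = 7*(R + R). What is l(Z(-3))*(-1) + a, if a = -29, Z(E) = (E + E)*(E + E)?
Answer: -533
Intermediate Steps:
Z(E) = 4*E² (Z(E) = (2*E)*(2*E) = 4*E²)
l(R) = 14*R (l(R) = 7*(2*R) = 14*R)
l(Z(-3))*(-1) + a = (14*(4*(-3)²))*(-1) - 29 = (14*(4*9))*(-1) - 29 = (14*36)*(-1) - 29 = 504*(-1) - 29 = -504 - 29 = -533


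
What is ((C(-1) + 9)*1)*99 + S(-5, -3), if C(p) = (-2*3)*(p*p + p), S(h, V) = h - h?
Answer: 891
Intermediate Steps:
S(h, V) = 0
C(p) = -6*p - 6*p² (C(p) = -6*(p² + p) = -6*(p + p²) = -6*p - 6*p²)
((C(-1) + 9)*1)*99 + S(-5, -3) = ((-6*(-1)*(1 - 1) + 9)*1)*99 + 0 = ((-6*(-1)*0 + 9)*1)*99 + 0 = ((0 + 9)*1)*99 + 0 = (9*1)*99 + 0 = 9*99 + 0 = 891 + 0 = 891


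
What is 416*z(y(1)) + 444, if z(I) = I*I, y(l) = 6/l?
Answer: 15420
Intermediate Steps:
z(I) = I**2
416*z(y(1)) + 444 = 416*(6/1)**2 + 444 = 416*(6*1)**2 + 444 = 416*6**2 + 444 = 416*36 + 444 = 14976 + 444 = 15420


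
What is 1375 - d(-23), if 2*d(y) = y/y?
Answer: 2749/2 ≈ 1374.5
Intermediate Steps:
d(y) = ½ (d(y) = (y/y)/2 = (½)*1 = ½)
1375 - d(-23) = 1375 - 1*½ = 1375 - ½ = 2749/2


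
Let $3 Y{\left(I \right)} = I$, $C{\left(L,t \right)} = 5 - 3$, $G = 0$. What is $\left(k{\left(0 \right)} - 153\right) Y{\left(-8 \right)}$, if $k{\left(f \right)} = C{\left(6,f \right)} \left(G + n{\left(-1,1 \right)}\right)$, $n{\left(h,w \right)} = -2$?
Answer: $\frac{1256}{3} \approx 418.67$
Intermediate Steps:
$C{\left(L,t \right)} = 2$
$Y{\left(I \right)} = \frac{I}{3}$
$k{\left(f \right)} = -4$ ($k{\left(f \right)} = 2 \left(0 - 2\right) = 2 \left(-2\right) = -4$)
$\left(k{\left(0 \right)} - 153\right) Y{\left(-8 \right)} = \left(-4 - 153\right) \frac{1}{3} \left(-8\right) = \left(-157\right) \left(- \frac{8}{3}\right) = \frac{1256}{3}$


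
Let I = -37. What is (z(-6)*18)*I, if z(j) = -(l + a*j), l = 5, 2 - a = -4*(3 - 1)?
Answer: -36630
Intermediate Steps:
a = 10 (a = 2 - (-4)*(3 - 1) = 2 - (-4)*2 = 2 - 1*(-8) = 2 + 8 = 10)
z(j) = -5 - 10*j (z(j) = -(5 + 10*j) = -5 - 10*j)
(z(-6)*18)*I = ((-5 - 10*(-6))*18)*(-37) = ((-5 + 60)*18)*(-37) = (55*18)*(-37) = 990*(-37) = -36630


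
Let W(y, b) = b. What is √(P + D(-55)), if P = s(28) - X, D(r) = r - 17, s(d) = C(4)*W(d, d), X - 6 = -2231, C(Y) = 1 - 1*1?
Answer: √2153 ≈ 46.400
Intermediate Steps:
C(Y) = 0 (C(Y) = 1 - 1 = 0)
X = -2225 (X = 6 - 2231 = -2225)
s(d) = 0 (s(d) = 0*d = 0)
D(r) = -17 + r
P = 2225 (P = 0 - 1*(-2225) = 0 + 2225 = 2225)
√(P + D(-55)) = √(2225 + (-17 - 55)) = √(2225 - 72) = √2153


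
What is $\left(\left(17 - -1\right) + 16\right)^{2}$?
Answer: $1156$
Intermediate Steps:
$\left(\left(17 - -1\right) + 16\right)^{2} = \left(\left(17 + 1\right) + 16\right)^{2} = \left(18 + 16\right)^{2} = 34^{2} = 1156$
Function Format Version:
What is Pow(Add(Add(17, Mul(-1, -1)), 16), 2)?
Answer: 1156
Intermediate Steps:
Pow(Add(Add(17, Mul(-1, -1)), 16), 2) = Pow(Add(Add(17, 1), 16), 2) = Pow(Add(18, 16), 2) = Pow(34, 2) = 1156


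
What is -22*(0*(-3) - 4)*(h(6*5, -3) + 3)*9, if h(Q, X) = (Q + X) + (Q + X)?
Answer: 45144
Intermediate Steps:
h(Q, X) = 2*Q + 2*X
-22*(0*(-3) - 4)*(h(6*5, -3) + 3)*9 = -22*(0*(-3) - 4)*((2*(6*5) + 2*(-3)) + 3)*9 = -22*(0 - 4)*((2*30 - 6) + 3)*9 = -(-88)*((60 - 6) + 3)*9 = -(-88)*(54 + 3)*9 = -(-88)*57*9 = -22*(-228)*9 = 5016*9 = 45144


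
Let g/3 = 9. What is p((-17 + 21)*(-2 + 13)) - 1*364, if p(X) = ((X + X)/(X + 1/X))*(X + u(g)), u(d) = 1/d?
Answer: -14433028/52299 ≈ -275.97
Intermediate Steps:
g = 27 (g = 3*9 = 27)
p(X) = 2*X*(1/27 + X)/(X + 1/X) (p(X) = ((X + X)/(X + 1/X))*(X + 1/27) = ((2*X)/(X + 1/X))*(X + 1/27) = (2*X/(X + 1/X))*(1/27 + X) = 2*X*(1/27 + X)/(X + 1/X))
p((-17 + 21)*(-2 + 13)) - 1*364 = ((-17 + 21)*(-2 + 13))²*(2/27 + 2*((-17 + 21)*(-2 + 13)))/(1 + ((-17 + 21)*(-2 + 13))²) - 1*364 = (4*11)²*(2/27 + 2*(4*11))/(1 + (4*11)²) - 364 = 44²*(2/27 + 2*44)/(1 + 44²) - 364 = 1936*(2/27 + 88)/(1 + 1936) - 364 = 1936*(2378/27)/1937 - 364 = 1936*(1/1937)*(2378/27) - 364 = 4603808/52299 - 364 = -14433028/52299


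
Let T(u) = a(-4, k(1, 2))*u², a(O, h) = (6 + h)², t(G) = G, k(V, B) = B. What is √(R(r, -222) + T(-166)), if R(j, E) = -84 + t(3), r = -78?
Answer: √1763503 ≈ 1328.0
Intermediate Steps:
R(j, E) = -81 (R(j, E) = -84 + 3 = -81)
T(u) = 64*u² (T(u) = (6 + 2)²*u² = 8²*u² = 64*u²)
√(R(r, -222) + T(-166)) = √(-81 + 64*(-166)²) = √(-81 + 64*27556) = √(-81 + 1763584) = √1763503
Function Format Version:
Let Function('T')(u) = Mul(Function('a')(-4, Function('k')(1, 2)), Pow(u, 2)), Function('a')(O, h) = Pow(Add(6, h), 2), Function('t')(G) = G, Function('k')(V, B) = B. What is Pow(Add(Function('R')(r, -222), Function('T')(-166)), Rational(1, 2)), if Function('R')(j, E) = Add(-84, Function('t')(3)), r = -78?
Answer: Pow(1763503, Rational(1, 2)) ≈ 1328.0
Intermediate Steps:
Function('R')(j, E) = -81 (Function('R')(j, E) = Add(-84, 3) = -81)
Function('T')(u) = Mul(64, Pow(u, 2)) (Function('T')(u) = Mul(Pow(Add(6, 2), 2), Pow(u, 2)) = Mul(Pow(8, 2), Pow(u, 2)) = Mul(64, Pow(u, 2)))
Pow(Add(Function('R')(r, -222), Function('T')(-166)), Rational(1, 2)) = Pow(Add(-81, Mul(64, Pow(-166, 2))), Rational(1, 2)) = Pow(Add(-81, Mul(64, 27556)), Rational(1, 2)) = Pow(Add(-81, 1763584), Rational(1, 2)) = Pow(1763503, Rational(1, 2))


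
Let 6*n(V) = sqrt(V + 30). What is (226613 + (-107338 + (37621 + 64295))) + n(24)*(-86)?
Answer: 221191 - 43*sqrt(6) ≈ 2.2109e+5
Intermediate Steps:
n(V) = sqrt(30 + V)/6 (n(V) = sqrt(V + 30)/6 = sqrt(30 + V)/6)
(226613 + (-107338 + (37621 + 64295))) + n(24)*(-86) = (226613 + (-107338 + (37621 + 64295))) + (sqrt(30 + 24)/6)*(-86) = (226613 + (-107338 + 101916)) + (sqrt(54)/6)*(-86) = (226613 - 5422) + ((3*sqrt(6))/6)*(-86) = 221191 + (sqrt(6)/2)*(-86) = 221191 - 43*sqrt(6)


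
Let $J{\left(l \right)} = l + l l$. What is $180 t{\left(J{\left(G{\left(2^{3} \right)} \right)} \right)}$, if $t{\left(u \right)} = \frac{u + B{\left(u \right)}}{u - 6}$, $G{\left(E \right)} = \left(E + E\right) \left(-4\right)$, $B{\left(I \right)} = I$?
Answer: $\frac{241920}{671} \approx 360.54$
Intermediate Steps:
$G{\left(E \right)} = - 8 E$ ($G{\left(E \right)} = 2 E \left(-4\right) = - 8 E$)
$J{\left(l \right)} = l + l^{2}$
$t{\left(u \right)} = \frac{2 u}{-6 + u}$ ($t{\left(u \right)} = \frac{u + u}{u - 6} = \frac{2 u}{-6 + u}$)
$180 t{\left(J{\left(G{\left(2^{3} \right)} \right)} \right)} = 180 \frac{2 - 8 \cdot 2^{3} \left(1 - 8 \cdot 2^{3}\right)}{-6 + - 8 \cdot 2^{3} \left(1 - 8 \cdot 2^{3}\right)} = 180 \frac{2 \left(-8\right) 8 \left(1 - 64\right)}{-6 + \left(-8\right) 8 \left(1 - 64\right)} = 180 \frac{2 \left(- 64 \left(1 - 64\right)\right)}{-6 - 64 \left(1 - 64\right)} = 180 \frac{2 \left(\left(-64\right) \left(-63\right)\right)}{-6 - -4032} = 180 \cdot 2 \cdot 4032 \frac{1}{-6 + 4032} = 180 \cdot 2 \cdot 4032 \cdot \frac{1}{4026} = 180 \cdot \frac{1344}{671} = \frac{241920}{671}$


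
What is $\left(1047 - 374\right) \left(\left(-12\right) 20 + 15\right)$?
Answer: $-151425$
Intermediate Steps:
$\left(1047 - 374\right) \left(\left(-12\right) 20 + 15\right) = 673 \left(-240 + 15\right) = 673 \left(-225\right) = -151425$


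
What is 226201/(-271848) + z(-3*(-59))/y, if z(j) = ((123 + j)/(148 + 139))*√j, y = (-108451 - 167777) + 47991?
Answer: -226201/271848 - 100*√177/21834673 ≈ -0.83215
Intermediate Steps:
y = -228237 (y = -276228 + 47991 = -228237)
z(j) = √j*(3/7 + j/287) (z(j) = ((123 + j)/287)*√j = ((123 + j)*(1/287))*√j = (3/7 + j/287)*√j = √j*(3/7 + j/287))
226201/(-271848) + z(-3*(-59))/y = 226201/(-271848) + (√(-3*(-59))*(123 - 3*(-59))/287)/(-228237) = 226201*(-1/271848) + (√177*(123 + 177)/287)*(-1/228237) = -226201/271848 + ((1/287)*√177*300)*(-1/228237) = -226201/271848 + (300*√177/287)*(-1/228237) = -226201/271848 - 100*√177/21834673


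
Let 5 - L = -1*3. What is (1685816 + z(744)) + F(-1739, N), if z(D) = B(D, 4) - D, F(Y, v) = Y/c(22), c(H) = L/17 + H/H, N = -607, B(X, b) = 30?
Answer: 42097987/25 ≈ 1.6839e+6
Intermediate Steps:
L = 8 (L = 5 - (-1)*3 = 5 - 1*(-3) = 5 + 3 = 8)
c(H) = 25/17 (c(H) = 8/17 + H/H = 8*(1/17) + 1 = 8/17 + 1 = 25/17)
F(Y, v) = 17*Y/25 (F(Y, v) = Y/(25/17) = Y*(17/25) = 17*Y/25)
z(D) = 30 - D
(1685816 + z(744)) + F(-1739, N) = (1685816 + (30 - 1*744)) + (17/25)*(-1739) = (1685816 + (30 - 744)) - 29563/25 = (1685816 - 714) - 29563/25 = 1685102 - 29563/25 = 42097987/25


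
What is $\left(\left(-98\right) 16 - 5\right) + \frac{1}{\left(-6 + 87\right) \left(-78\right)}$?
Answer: $- \frac{9938215}{6318} \approx -1573.0$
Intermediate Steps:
$\left(\left(-98\right) 16 - 5\right) + \frac{1}{\left(-6 + 87\right) \left(-78\right)} = \left(-1568 - 5\right) + \frac{1}{81 \left(-78\right)} = -1573 + \frac{1}{-6318} = -1573 - \frac{1}{6318} = - \frac{9938215}{6318}$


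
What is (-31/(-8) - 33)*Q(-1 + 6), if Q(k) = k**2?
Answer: -5825/8 ≈ -728.13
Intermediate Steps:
(-31/(-8) - 33)*Q(-1 + 6) = (-31/(-8) - 33)*(-1 + 6)**2 = (-31*(-1/8) - 33)*5**2 = (31/8 - 33)*25 = -233/8*25 = -5825/8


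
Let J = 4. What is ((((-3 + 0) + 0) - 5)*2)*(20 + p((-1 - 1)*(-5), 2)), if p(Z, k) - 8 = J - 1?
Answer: -496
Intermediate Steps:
p(Z, k) = 11 (p(Z, k) = 8 + (4 - 1) = 8 + 3 = 11)
((((-3 + 0) + 0) - 5)*2)*(20 + p((-1 - 1)*(-5), 2)) = ((((-3 + 0) + 0) - 5)*2)*(20 + 11) = (((-3 + 0) - 5)*2)*31 = ((-3 - 5)*2)*31 = -8*2*31 = -16*31 = -496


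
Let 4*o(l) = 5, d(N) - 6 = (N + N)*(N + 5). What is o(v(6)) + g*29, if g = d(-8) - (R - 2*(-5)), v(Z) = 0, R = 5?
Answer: 4529/4 ≈ 1132.3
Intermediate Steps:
d(N) = 6 + 2*N*(5 + N) (d(N) = 6 + (N + N)*(N + 5) = 6 + (2*N)*(5 + N) = 6 + 2*N*(5 + N))
o(l) = 5/4 (o(l) = (¼)*5 = 5/4)
g = 39 (g = (6 + 2*(-8)² + 10*(-8)) - (5 - 2*(-5)) = (6 + 2*64 - 80) - (5 + 10) = (6 + 128 - 80) - 1*15 = 54 - 15 = 39)
o(v(6)) + g*29 = 5/4 + 39*29 = 5/4 + 1131 = 4529/4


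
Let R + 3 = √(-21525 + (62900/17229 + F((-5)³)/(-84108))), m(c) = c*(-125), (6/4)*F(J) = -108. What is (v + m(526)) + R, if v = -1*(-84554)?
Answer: 18801 + I*√313835261988085564611/120758061 ≈ 18801.0 + 146.7*I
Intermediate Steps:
F(J) = -72 (F(J) = (⅔)*(-108) = -72)
m(c) = -125*c
R = -3 + I*√313835261988085564611/120758061 (R = -3 + √(-21525 + (62900/17229 - 72/(-84108))) = -3 + √(-21525 + (62900*(1/17229) - 72*(-1/84108))) = -3 + √(-21525 + (62900/17229 + 6/7009)) = -3 + √(-21525 + 440969474/120758061) = -3 + √(-2598876293551/120758061) = -3 + I*√313835261988085564611/120758061 ≈ -3.0 + 146.7*I)
v = 84554
(v + m(526)) + R = (84554 - 125*526) + (-3 + I*√313835261988085564611/120758061) = (84554 - 65750) + (-3 + I*√313835261988085564611/120758061) = 18804 + (-3 + I*√313835261988085564611/120758061) = 18801 + I*√313835261988085564611/120758061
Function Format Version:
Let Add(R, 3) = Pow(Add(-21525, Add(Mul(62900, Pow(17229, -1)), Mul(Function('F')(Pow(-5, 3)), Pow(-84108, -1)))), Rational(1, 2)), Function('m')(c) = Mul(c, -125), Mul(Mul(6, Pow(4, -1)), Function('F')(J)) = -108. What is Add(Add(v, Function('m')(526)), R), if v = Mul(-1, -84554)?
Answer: Add(18801, Mul(Rational(1, 120758061), I, Pow(313835261988085564611, Rational(1, 2)))) ≈ Add(18801., Mul(146.70, I))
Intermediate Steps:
Function('F')(J) = -72 (Function('F')(J) = Mul(Rational(2, 3), -108) = -72)
Function('m')(c) = Mul(-125, c)
R = Add(-3, Mul(Rational(1, 120758061), I, Pow(313835261988085564611, Rational(1, 2)))) (R = Add(-3, Pow(Add(-21525, Add(Mul(62900, Pow(17229, -1)), Mul(-72, Pow(-84108, -1)))), Rational(1, 2))) = Add(-3, Pow(Add(-21525, Add(Mul(62900, Rational(1, 17229)), Mul(-72, Rational(-1, 84108)))), Rational(1, 2))) = Add(-3, Pow(Add(-21525, Add(Rational(62900, 17229), Rational(6, 7009))), Rational(1, 2))) = Add(-3, Pow(Add(-21525, Rational(440969474, 120758061)), Rational(1, 2))) = Add(-3, Pow(Rational(-2598876293551, 120758061), Rational(1, 2))) = Add(-3, Mul(Rational(1, 120758061), I, Pow(313835261988085564611, Rational(1, 2)))) ≈ Add(-3.0000, Mul(146.70, I)))
v = 84554
Add(Add(v, Function('m')(526)), R) = Add(Add(84554, Mul(-125, 526)), Add(-3, Mul(Rational(1, 120758061), I, Pow(313835261988085564611, Rational(1, 2))))) = Add(Add(84554, -65750), Add(-3, Mul(Rational(1, 120758061), I, Pow(313835261988085564611, Rational(1, 2))))) = Add(18804, Add(-3, Mul(Rational(1, 120758061), I, Pow(313835261988085564611, Rational(1, 2))))) = Add(18801, Mul(Rational(1, 120758061), I, Pow(313835261988085564611, Rational(1, 2))))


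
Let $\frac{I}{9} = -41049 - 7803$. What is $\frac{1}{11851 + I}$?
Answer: $- \frac{1}{427817} \approx -2.3374 \cdot 10^{-6}$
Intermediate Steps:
$I = -439668$ ($I = 9 \left(-41049 - 7803\right) = 9 \left(-48852\right) = -439668$)
$\frac{1}{11851 + I} = \frac{1}{11851 - 439668} = \frac{1}{-427817} = - \frac{1}{427817}$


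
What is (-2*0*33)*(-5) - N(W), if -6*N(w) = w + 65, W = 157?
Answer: 37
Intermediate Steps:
N(w) = -65/6 - w/6 (N(w) = -(w + 65)/6 = -(65 + w)/6 = -65/6 - w/6)
(-2*0*33)*(-5) - N(W) = (-2*0*33)*(-5) - (-65/6 - ⅙*157) = (0*33)*(-5) - (-65/6 - 157/6) = 0*(-5) - 1*(-37) = 0 + 37 = 37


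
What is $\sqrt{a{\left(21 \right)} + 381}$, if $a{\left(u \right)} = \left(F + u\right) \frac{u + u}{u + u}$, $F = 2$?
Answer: $2 \sqrt{101} \approx 20.1$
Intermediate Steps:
$a{\left(u \right)} = 2 + u$ ($a{\left(u \right)} = \left(2 + u\right) \frac{u + u}{u + u} = \left(2 + u\right) \frac{2 u}{2 u} = \left(2 + u\right) 2 u \frac{1}{2 u} = \left(2 + u\right) 1 = 2 + u$)
$\sqrt{a{\left(21 \right)} + 381} = \sqrt{\left(2 + 21\right) + 381} = \sqrt{23 + 381} = \sqrt{404} = 2 \sqrt{101}$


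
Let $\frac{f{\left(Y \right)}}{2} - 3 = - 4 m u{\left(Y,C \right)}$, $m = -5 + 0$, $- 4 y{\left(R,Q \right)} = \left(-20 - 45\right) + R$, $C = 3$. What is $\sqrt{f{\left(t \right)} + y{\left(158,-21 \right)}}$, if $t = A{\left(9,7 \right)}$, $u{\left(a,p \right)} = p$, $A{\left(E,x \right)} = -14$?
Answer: $\frac{\sqrt{411}}{2} \approx 10.137$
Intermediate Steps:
$y{\left(R,Q \right)} = \frac{65}{4} - \frac{R}{4}$ ($y{\left(R,Q \right)} = - \frac{\left(-20 - 45\right) + R}{4} = - \frac{-65 + R}{4} = \frac{65}{4} - \frac{R}{4}$)
$m = -5$
$t = -14$
$f{\left(Y \right)} = 126$ ($f{\left(Y \right)} = 6 + 2 \left(-4\right) \left(-5\right) 3 = 6 + 2 \cdot 20 \cdot 3 = 6 + 2 \cdot 60 = 6 + 120 = 126$)
$\sqrt{f{\left(t \right)} + y{\left(158,-21 \right)}} = \sqrt{126 + \left(\frac{65}{4} - \frac{79}{2}\right)} = \sqrt{126 - \frac{93}{4}} = \sqrt{\frac{411}{4}} = \frac{\sqrt{411}}{2}$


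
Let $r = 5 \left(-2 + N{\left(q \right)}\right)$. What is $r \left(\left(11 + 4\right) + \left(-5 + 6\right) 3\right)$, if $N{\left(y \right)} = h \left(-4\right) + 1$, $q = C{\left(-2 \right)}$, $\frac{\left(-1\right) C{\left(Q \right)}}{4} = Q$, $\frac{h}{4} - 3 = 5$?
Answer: $-11610$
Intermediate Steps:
$h = 32$ ($h = 12 + 4 \cdot 5 = 12 + 20 = 32$)
$C{\left(Q \right)} = - 4 Q$
$q = 8$ ($q = \left(-4\right) \left(-2\right) = 8$)
$N{\left(y \right)} = -127$ ($N{\left(y \right)} = 32 \left(-4\right) + 1 = -128 + 1 = -127$)
$r = -645$ ($r = 5 \left(-2 - 127\right) = 5 \left(-129\right) = -645$)
$r \left(\left(11 + 4\right) + \left(-5 + 6\right) 3\right) = - 645 \left(\left(11 + 4\right) + \left(-5 + 6\right) 3\right) = - 645 \left(15 + 1 \cdot 3\right) = - 645 \left(15 + 3\right) = \left(-645\right) 18 = -11610$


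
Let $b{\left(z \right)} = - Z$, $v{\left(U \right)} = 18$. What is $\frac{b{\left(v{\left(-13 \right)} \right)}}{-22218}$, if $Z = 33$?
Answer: $\frac{11}{7406} \approx 0.0014853$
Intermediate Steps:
$b{\left(z \right)} = -33$ ($b{\left(z \right)} = \left(-1\right) 33 = -33$)
$\frac{b{\left(v{\left(-13 \right)} \right)}}{-22218} = - \frac{33}{-22218} = \left(-33\right) \left(- \frac{1}{22218}\right) = \frac{11}{7406}$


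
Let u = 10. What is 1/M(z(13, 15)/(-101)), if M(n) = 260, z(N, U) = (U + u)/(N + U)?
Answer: 1/260 ≈ 0.0038462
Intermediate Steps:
z(N, U) = (10 + U)/(N + U) (z(N, U) = (U + 10)/(N + U) = (10 + U)/(N + U))
1/M(z(13, 15)/(-101)) = 1/260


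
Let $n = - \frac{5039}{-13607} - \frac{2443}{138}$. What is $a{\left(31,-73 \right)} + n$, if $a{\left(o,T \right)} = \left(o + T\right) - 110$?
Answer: $- \frac{317966951}{1877766} \approx -169.33$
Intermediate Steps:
$a{\left(o,T \right)} = -110 + T + o$ ($a{\left(o,T \right)} = \left(T + o\right) - 110 = -110 + T + o$)
$n = - \frac{32546519}{1877766}$ ($n = \left(-5039\right) \left(- \frac{1}{13607}\right) - \frac{2443}{138} = \frac{5039}{13607} - \frac{2443}{138} = - \frac{32546519}{1877766} \approx -17.333$)
$a{\left(31,-73 \right)} + n = \left(-110 - 73 + 31\right) - \frac{32546519}{1877766} = -152 - \frac{32546519}{1877766} = - \frac{317966951}{1877766}$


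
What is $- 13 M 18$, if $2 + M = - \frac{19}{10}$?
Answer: $\frac{4563}{5} \approx 912.6$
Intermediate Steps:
$M = - \frac{39}{10}$ ($M = -2 - \frac{19}{10} = - \frac{39}{10} \approx -3.9$)
$- 13 M 18 = \left(-13\right) \left(- \frac{39}{10}\right) 18 = \frac{507}{10} \cdot 18 = \frac{4563}{5}$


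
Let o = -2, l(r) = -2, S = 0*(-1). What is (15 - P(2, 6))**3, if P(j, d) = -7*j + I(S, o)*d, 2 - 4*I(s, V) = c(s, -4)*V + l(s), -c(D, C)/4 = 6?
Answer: 857375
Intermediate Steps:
c(D, C) = -24 (c(D, C) = -4*6 = -24)
S = 0
I(s, V) = 1 + 6*V (I(s, V) = 1/2 - (-24*V - 2)/4 = 1/2 - (-2 - 24*V)/4 = 1/2 + (1/2 + 6*V) = 1 + 6*V)
P(j, d) = -11*d - 7*j (P(j, d) = -7*j + (1 + 6*(-2))*d = -7*j + (1 - 12)*d = -7*j - 11*d = -11*d - 7*j)
(15 - P(2, 6))**3 = (15 - (-11*6 - 7*2))**3 = (15 - (-66 - 14))**3 = (15 - 1*(-80))**3 = (15 + 80)**3 = 95**3 = 857375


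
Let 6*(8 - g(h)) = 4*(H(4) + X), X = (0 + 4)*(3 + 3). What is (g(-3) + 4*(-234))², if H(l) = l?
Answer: 8065600/9 ≈ 8.9618e+5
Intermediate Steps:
X = 24 (X = 4*6 = 24)
g(h) = -32/3 (g(h) = 8 - 2*(4 + 24)/3 = 8 - 2*28/3 = 8 - ⅙*112 = 8 - 56/3 = -32/3)
(g(-3) + 4*(-234))² = (-32/3 + 4*(-234))² = (-32/3 - 936)² = (-2840/3)² = 8065600/9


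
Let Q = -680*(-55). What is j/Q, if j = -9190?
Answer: -919/3740 ≈ -0.24572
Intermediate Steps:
Q = 37400
j/Q = -9190/37400 = -9190*1/37400 = -919/3740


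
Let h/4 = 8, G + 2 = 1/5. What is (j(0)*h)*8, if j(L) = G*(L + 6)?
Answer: -13824/5 ≈ -2764.8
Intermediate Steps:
G = -9/5 (G = -2 + 1/5 = -2 + ⅕ = -9/5 ≈ -1.8000)
j(L) = -54/5 - 9*L/5 (j(L) = -9*(L + 6)/5 = -9*(6 + L)/5 = -54/5 - 9*L/5)
h = 32 (h = 4*8 = 32)
(j(0)*h)*8 = ((-54/5 - 9/5*0)*32)*8 = ((-54/5 + 0)*32)*8 = -54/5*32*8 = -1728/5*8 = -13824/5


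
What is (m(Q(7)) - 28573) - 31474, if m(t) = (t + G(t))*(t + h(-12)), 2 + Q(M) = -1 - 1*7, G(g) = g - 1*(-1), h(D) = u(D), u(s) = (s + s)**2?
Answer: -70801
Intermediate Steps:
u(s) = 4*s**2 (u(s) = (2*s)**2 = 4*s**2)
h(D) = 4*D**2
G(g) = 1 + g (G(g) = g + 1 = 1 + g)
Q(M) = -10 (Q(M) = -2 + (-1 - 1*7) = -2 + (-1 - 7) = -2 - 8 = -10)
m(t) = (1 + 2*t)*(576 + t) (m(t) = (t + (1 + t))*(t + 4*(-12)**2) = (1 + 2*t)*(t + 4*144) = (1 + 2*t)*(t + 576) = (1 + 2*t)*(576 + t))
(m(Q(7)) - 28573) - 31474 = ((576 + 2*(-10)**2 + 1153*(-10)) - 28573) - 31474 = ((576 + 2*100 - 11530) - 28573) - 31474 = ((576 + 200 - 11530) - 28573) - 31474 = (-10754 - 28573) - 31474 = -39327 - 31474 = -70801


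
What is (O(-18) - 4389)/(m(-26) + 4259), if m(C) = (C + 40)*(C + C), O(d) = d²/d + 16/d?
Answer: -39671/31779 ≈ -1.2483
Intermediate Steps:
O(d) = d + 16/d
m(C) = 2*C*(40 + C) (m(C) = (40 + C)*(2*C) = 2*C*(40 + C))
(O(-18) - 4389)/(m(-26) + 4259) = ((-18 + 16/(-18)) - 4389)/(2*(-26)*(40 - 26) + 4259) = ((-18 + 16*(-1/18)) - 4389)/(2*(-26)*14 + 4259) = ((-18 - 8/9) - 4389)/(-728 + 4259) = (-170/9 - 4389)/3531 = -39671/9*1/3531 = -39671/31779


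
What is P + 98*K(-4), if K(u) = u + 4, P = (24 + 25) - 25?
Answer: 24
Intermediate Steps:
P = 24 (P = 49 - 25 = 24)
K(u) = 4 + u
P + 98*K(-4) = 24 + 98*(4 - 4) = 24 + 98*0 = 24 + 0 = 24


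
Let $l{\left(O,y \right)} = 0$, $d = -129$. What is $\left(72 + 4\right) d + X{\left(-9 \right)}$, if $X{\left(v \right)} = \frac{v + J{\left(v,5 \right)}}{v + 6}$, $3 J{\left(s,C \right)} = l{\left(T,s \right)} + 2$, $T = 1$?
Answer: $- \frac{88211}{9} \approx -9801.2$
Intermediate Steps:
$J{\left(s,C \right)} = \frac{2}{3}$ ($J{\left(s,C \right)} = \frac{0 + 2}{3} = \frac{1}{3} \cdot 2 = \frac{2}{3}$)
$X{\left(v \right)} = \frac{\frac{2}{3} + v}{6 + v}$ ($X{\left(v \right)} = \frac{v + \frac{2}{3}}{v + 6} = \frac{\frac{2}{3} + v}{6 + v}$)
$\left(72 + 4\right) d + X{\left(-9 \right)} = \left(72 + 4\right) \left(-129\right) + \frac{\frac{2}{3} - 9}{6 - 9} = 76 \left(-129\right) + \frac{1}{-3} \left(- \frac{25}{3}\right) = -9804 - - \frac{25}{9} = -9804 + \frac{25}{9} = - \frac{88211}{9}$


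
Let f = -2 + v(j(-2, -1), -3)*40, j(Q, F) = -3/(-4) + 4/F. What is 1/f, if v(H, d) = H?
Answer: -1/132 ≈ -0.0075758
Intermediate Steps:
j(Q, F) = ¾ + 4/F (j(Q, F) = -3*(-¼) + 4/F = ¾ + 4/F)
f = -132 (f = -2 + (¾ + 4/(-1))*40 = -2 + (¾ + 4*(-1))*40 = -2 + (¾ - 4)*40 = -2 - 13/4*40 = -2 - 130 = -132)
1/f = 1/(-132) = -1/132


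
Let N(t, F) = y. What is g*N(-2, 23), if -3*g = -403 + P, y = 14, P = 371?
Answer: 448/3 ≈ 149.33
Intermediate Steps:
N(t, F) = 14
g = 32/3 (g = -(-403 + 371)/3 = -⅓*(-32) = 32/3 ≈ 10.667)
g*N(-2, 23) = (32/3)*14 = 448/3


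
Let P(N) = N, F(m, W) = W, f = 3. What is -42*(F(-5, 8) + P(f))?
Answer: -462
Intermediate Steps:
-42*(F(-5, 8) + P(f)) = -42*(8 + 3) = -42*11 = -462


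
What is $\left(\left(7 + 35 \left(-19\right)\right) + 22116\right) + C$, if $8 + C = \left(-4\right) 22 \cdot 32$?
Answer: $18634$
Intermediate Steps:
$C = -2824$ ($C = -8 + \left(-4\right) 22 \cdot 32 = -8 - 2816 = -2824$)
$\left(\left(7 + 35 \left(-19\right)\right) + 22116\right) + C = \left(\left(7 + 35 \left(-19\right)\right) + 22116\right) - 2824 = \left(\left(7 - 665\right) + 22116\right) - 2824 = \left(-658 + 22116\right) - 2824 = 21458 - 2824 = 18634$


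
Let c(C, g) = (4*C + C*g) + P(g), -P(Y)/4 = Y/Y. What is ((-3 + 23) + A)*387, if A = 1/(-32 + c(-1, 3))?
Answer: 7731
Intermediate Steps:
P(Y) = -4 (P(Y) = -4*Y/Y = -4*1 = -4)
c(C, g) = -4 + 4*C + C*g (c(C, g) = (4*C + C*g) - 4 = -4 + 4*C + C*g)
A = -1/43 (A = 1/(-32 + (-4 + 4*(-1) - 1*3)) = 1/(-32 + (-4 - 4 - 3)) = 1/(-32 - 11) = 1/(-43) = -1/43 ≈ -0.023256)
((-3 + 23) + A)*387 = ((-3 + 23) - 1/43)*387 = (20 - 1/43)*387 = (859/43)*387 = 7731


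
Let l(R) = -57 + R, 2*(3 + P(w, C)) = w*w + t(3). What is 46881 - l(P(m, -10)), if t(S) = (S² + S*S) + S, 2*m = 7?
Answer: 375395/8 ≈ 46924.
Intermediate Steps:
m = 7/2 (m = (½)*7 = 7/2 ≈ 3.5000)
t(S) = S + 2*S² (t(S) = (S² + S²) + S = 2*S² + S = S + 2*S²)
P(w, C) = 15/2 + w²/2 (P(w, C) = -3 + (w*w + 3*(1 + 2*3))/2 = -3 + (w² + 3*(1 + 6))/2 = -3 + (w² + 3*7)/2 = -3 + (w² + 21)/2 = -3 + (21 + w²)/2 = -3 + (21/2 + w²/2) = 15/2 + w²/2)
46881 - l(P(m, -10)) = 46881 - (-57 + (15/2 + (7/2)²/2)) = 46881 - (-57 + (15/2 + (½)*(49/4))) = 46881 - (-57 + (15/2 + 49/8)) = 46881 - (-57 + 109/8) = 46881 - 1*(-347/8) = 46881 + 347/8 = 375395/8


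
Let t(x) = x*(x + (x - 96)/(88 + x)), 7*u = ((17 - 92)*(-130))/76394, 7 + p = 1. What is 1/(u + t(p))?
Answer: 10962539/476669253 ≈ 0.022998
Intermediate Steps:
p = -6 (p = -7 + 1 = -6)
u = 4875/267379 (u = (((17 - 92)*(-130))/76394)/7 = (-75*(-130)*(1/76394))/7 = (9750*(1/76394))/7 = (1/7)*(4875/38197) = 4875/267379 ≈ 0.018233)
t(x) = x*(x + (-96 + x)/(88 + x))
1/(u + t(p)) = 1/(4875/267379 - 6*(-96 + (-6)**2 + 89*(-6))/(88 - 6)) = 1/(4875/267379 - 6*(-96 + 36 - 534)/82) = 1/(4875/267379 - 6*1/82*(-594)) = 1/(4875/267379 + 1782/41) = 1/(476669253/10962539) = 10962539/476669253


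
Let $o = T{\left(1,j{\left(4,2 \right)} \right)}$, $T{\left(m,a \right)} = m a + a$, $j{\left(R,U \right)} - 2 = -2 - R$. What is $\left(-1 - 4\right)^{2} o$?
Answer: $-200$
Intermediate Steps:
$j{\left(R,U \right)} = - R$ ($j{\left(R,U \right)} = 2 - \left(2 + R\right) = - R$)
$T{\left(m,a \right)} = a + a m$ ($T{\left(m,a \right)} = a m + a = a + a m$)
$o = -8$ ($o = \left(-1\right) 4 \left(1 + 1\right) = \left(-4\right) 2 = -8$)
$\left(-1 - 4\right)^{2} o = \left(-1 - 4\right)^{2} \left(-8\right) = \left(-5\right)^{2} \left(-8\right) = 25 \left(-8\right) = -200$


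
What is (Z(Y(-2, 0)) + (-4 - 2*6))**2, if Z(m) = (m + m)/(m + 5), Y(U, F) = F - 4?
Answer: 576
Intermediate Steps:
Y(U, F) = -4 + F
Z(m) = 2*m/(5 + m) (Z(m) = (2*m)/(5 + m) = 2*m/(5 + m))
(Z(Y(-2, 0)) + (-4 - 2*6))**2 = (2*(-4 + 0)/(5 + (-4 + 0)) + (-4 - 2*6))**2 = (2*(-4)/(5 - 4) + (-4 - 12))**2 = (2*(-4)/1 - 16)**2 = (2*(-4)*1 - 16)**2 = (-8 - 16)**2 = (-24)**2 = 576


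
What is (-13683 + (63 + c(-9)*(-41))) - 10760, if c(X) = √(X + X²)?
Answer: -24380 - 246*√2 ≈ -24728.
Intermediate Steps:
(-13683 + (63 + c(-9)*(-41))) - 10760 = (-13683 + (63 + √(-9*(1 - 9))*(-41))) - 10760 = (-13683 + (63 + √(-9*(-8))*(-41))) - 10760 = (-13683 + (63 + √72*(-41))) - 10760 = (-13683 + (63 + (6*√2)*(-41))) - 10760 = (-13683 + (63 - 246*√2)) - 10760 = (-13620 - 246*√2) - 10760 = -24380 - 246*√2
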